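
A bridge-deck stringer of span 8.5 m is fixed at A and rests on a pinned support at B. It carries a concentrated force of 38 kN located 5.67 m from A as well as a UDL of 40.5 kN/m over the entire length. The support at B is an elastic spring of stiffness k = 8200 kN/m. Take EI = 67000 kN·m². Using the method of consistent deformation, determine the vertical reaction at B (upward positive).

Release the roller at B. Primary structure: cantilever fixed at A.
Downward deflection at the released point B due to the loads:
  point load 38 at a = 5.67: Pa²(3L − a)/(6EI) = 4038/EI
  UDL 40.5: wL⁴/(8EI) = 26427/EI
  δ_0 = 30464/EI
Tip deflection under a unit load at B: L³/(3EI) = 204.7/EI.
With EI = 67000 kN·m²: δ_0 = 0.45469 m and δ_{BB} = 0.003055 m/kN.
Compatibility — the spring shortens by R_B/k under the reaction it provides: δ_0 − R_B·δ_{BB} = R_B/k. With 1/k = 0.000122 m/kN, R_B = δ_0 / (δ_{BB} + 1/k) = 0.45469 / (0.003055 + 0.000122) = 143.1 kN.

R_B = 143.1 kN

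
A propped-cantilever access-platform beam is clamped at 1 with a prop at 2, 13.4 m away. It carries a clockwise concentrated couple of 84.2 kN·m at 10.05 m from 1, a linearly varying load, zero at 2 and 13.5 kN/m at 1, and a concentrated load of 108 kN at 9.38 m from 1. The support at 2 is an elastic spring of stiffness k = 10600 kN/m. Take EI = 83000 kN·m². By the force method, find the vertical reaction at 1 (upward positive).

Remove the prop at 2; the released (primary) structure is a cantilever built in at 1.
Free-end deflection of the primary structure under the applied loading (downward +):
  clockwise couple 84.2 at a = 10.05: M₀a(2L − a)/(2EI) = 7087/EI
  triangular load, peak 13.5 at the fixed end: w₀L⁴/(30EI) = 14509/EI
  point load 108 at a = 9.38: Pa²(3L − a)/(6EI) = 48810/EI
  δ_0 = 70406/EI
Tip deflection under a unit load at 2: L³/(3EI) = 802/EI.
With EI = 83000 kN·m²: δ_0 = 0.84827 m and δ_{22} = 0.009663 m/kN.
Compatibility — the spring shortens by R_2/k under the reaction it provides: δ_0 − R_2·δ_{22} = R_2/k. With 1/k = 0.000094 m/kN, R_2 = δ_0 / (δ_{22} + 1/k) = 0.84827 / (0.009663 + 0.000094) = 86.94 kN.
Vertical equilibrium: R_1 = ΣP − R_2 = 198.4 − 86.94 = 111.5 kN.

R_1 = 111.5 kN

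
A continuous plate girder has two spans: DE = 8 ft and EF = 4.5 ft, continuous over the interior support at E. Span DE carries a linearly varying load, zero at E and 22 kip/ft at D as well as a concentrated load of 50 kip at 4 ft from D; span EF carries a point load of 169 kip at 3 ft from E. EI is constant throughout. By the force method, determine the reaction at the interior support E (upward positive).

R_E = 159.7 kip

Release continuity at E by inserting a hinge; the redundant is the internal moment M_E. The primary structure is two simply-supported spans DE and EF.
End slopes at the hinge E, treating each span as simply supported:
  span DE: triangular load, peak 22: 7w₀L³/(360EI) = 219/EI
  span DE: point load 50 at a = 4: Pab(L + a)/(6LEI) = 200/EI
  span EF: point load 169 at a = 3: Pab(L + b)/(6LEI) = 169/EI
  relative rotation θ_0 = (419 + 169)/EI = 588/EI
A unit hogging moment at E produces rotation L₁/(3EI) + L₂/(3EI) = 4.167/EI.
Slope continuity at E: θ_0 = M_E·4.167/EI, so M_E = 588/4.167 = 141.1 kip·ft (hogging).
Span DE, ΣM about D with M_E applied at E: R_E^{DE}·8 = 434.7 + 141.1, so R_E^{DE} = 71.97 kip and R_D = 138 − 71.97 = 66.03 kip.
Span EF, ΣM about F: R_E^{EF}·4.5 = 253.5 + 141.1, so R_E^{EF} = 87.69 kip and R_F = 169 − 87.69 = 81.31 kip.
R_E = 71.97 + 87.69 = 159.7 kip.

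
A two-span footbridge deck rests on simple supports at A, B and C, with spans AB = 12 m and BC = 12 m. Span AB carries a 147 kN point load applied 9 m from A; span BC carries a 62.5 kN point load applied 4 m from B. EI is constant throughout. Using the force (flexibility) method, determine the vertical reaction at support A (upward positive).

Insert a hinge at B; M_B is the redundant, and each span becomes simply supported.
End slopes at the hinge B, treating each span as simply supported:
  span AB: point load 147 at a = 9: Pab(L + a)/(6LEI) = 1158/EI
  span BC: point load 62.5 at a = 4: Pab(L + b)/(6LEI) = 555.6/EI
  relative rotation θ_0 = (1158 + 555.6)/EI = 1713/EI
A unit hogging moment at B produces rotation L₁/(3EI) + L₂/(3EI) = 8/EI.
Slope continuity at B: θ_0 = M_B·8/EI, so M_B = 1713/8 = 214.1 kN·m (hogging).
Span AB, ΣM about A with M_B applied at B: R_B^{AB}·12 = 1323 + 214.1, so R_B^{AB} = 128.1 kN and R_A = 147 − 128.1 = 18.9 kN.

R_A = 18.9 kN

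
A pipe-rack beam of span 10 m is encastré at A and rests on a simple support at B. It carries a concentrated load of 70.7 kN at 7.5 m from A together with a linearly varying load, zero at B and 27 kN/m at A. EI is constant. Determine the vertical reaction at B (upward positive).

Take the reaction at B as the redundant and release it; the primary structure is a cantilever fixed at A.
Deflection at B on the released cantilever, summing each load's contribution:
  point load 70.7 at a = 7.5: Pa²(3L − a)/(6EI) = 14913/EI
  triangular load, peak 27 at the fixed end: w₀L⁴/(30EI) = 9000/EI
  δ_0 = 23913/EI
Flexibility coefficient — unit upward force at B: δ_{BB} = L³/(3EI) = 333.3/EI.
The prop prevents deflection at B: R_B = δ_0/δ_{BB} = 23913/333.3 = 71.74 kN.

R_B = 71.74 kN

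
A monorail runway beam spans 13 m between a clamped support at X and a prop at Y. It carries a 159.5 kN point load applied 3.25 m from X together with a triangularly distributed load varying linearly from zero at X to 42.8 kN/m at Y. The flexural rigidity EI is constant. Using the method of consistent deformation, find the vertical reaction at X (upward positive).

R_X = 271 kN

Remove the prop at Y; the released (primary) structure is a cantilever built in at X.
Primary-structure tip deflection at Y by superposition:
  point load 159.5 at a = 3.25: Pa²(3L − a)/(6EI) = 10038/EI
  triangular load, peak 42.8 at the free end: 11w₀L⁴/(120EI) = 112054/EI
  δ_0 = 122092/EI
Flexibility coefficient — unit upward force at Y: δ_{YY} = L³/(3EI) = 732.3/EI.
Compatibility at Y: δ_0 − R_Y·δ_{YY} = 0, so R_Y = 122092/732.3 = 166.7 kN.
Vertical equilibrium: R_X = ΣP − R_Y = 437.7 − 166.7 = 271 kN.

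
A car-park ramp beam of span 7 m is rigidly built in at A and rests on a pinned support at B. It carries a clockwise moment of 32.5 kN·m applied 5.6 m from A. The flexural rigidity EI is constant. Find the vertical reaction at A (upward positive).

R_A = -6.686 kN

Take the reaction at B as the redundant and release it; the primary structure is a cantilever fixed at A.
Free-end deflection of the primary structure under the applied loading (downward +):
  clockwise couple 32.5 at a = 5.6: M₀a(2L − a)/(2EI) = 764.4/EI
Flexibility coefficient — unit upward force at B: δ_{BB} = L³/(3EI) = 114.3/EI.
The prop prevents deflection at B: R_B = δ_0/δ_{BB} = 764.4/114.3 = 6.686 kN.
Vertical equilibrium: R_A = ΣP − R_B = 0 − 6.686 = -6.686 kN.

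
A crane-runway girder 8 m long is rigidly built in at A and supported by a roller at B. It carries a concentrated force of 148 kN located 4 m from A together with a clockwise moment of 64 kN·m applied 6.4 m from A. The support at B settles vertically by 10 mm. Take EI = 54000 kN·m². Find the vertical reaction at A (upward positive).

R_A = 93.39 kN

Take the reaction at B as the redundant and release it; the primary structure is a cantilever fixed at A.
Deflection at B on the released cantilever, summing each load's contribution:
  point load 148 at a = 4: Pa²(3L − a)/(6EI) = 7893/EI
  clockwise couple 64 at a = 6.4: M₀a(2L − a)/(2EI) = 1966/EI
  δ_0 = 9859/EI
Flexibility coefficient — unit upward force at B: δ_{BB} = L³/(3EI) = 170.7/EI.
With EI = 54000 kN·m²: δ_0 = 0.18258 m and δ_{BB} = 0.00316 m/kN.
Compatibility — the beam at B must follow the support down by 0.01 m: δ_0 − R_B·δ_{BB} = 0.01, so R_B = (0.18258 − 0.01)/0.00316 = 54.61 kN.
Vertical equilibrium: R_A = ΣP − R_B = 148 − 54.61 = 93.39 kN.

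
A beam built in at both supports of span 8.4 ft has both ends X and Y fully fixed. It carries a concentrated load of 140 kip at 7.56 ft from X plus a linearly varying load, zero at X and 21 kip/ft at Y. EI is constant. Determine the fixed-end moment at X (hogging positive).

Take the two fixed-end moments M_X, M_Y as redundants; the released structure is the simple span XY.
Simple-span end rotations at X and Y under the given loads:
  at X: point load 140 at a = 7.56: Pab(L + b)/(6LEI) = 163/EI
  at Y: point load 140 at a = 7.56: Pab(L + a)/(6LEI) = 281.5/EI
  at X: triangular load, peak 21: 7w₀L³/(360EI) = 242/EI
  at Y: triangular load, peak 21: w₀L³/(45EI) = 276.6/EI
  θ_X0 = 405/EI,  θ_Y0 = 558.1/EI
Flexibility coefficients: a unit moment at one end gives L/(3EI) there and L/(6EI) at the far end, so f₁₁ = f₂₂ = 2.8/EI and f₁₂ = f₂₁ = 1.4/EI.
Compatibility — zero rotation at each built-in end:
  2.8 M_X + 1.4 M_Y = 405
  1.4 M_X + 2.8 M_Y = 558.1
Solving the pair gives M_X = 59.98 kip·ft and M_Y = 169.3 kip·ft (hogging).

M_X = 59.98 kip·ft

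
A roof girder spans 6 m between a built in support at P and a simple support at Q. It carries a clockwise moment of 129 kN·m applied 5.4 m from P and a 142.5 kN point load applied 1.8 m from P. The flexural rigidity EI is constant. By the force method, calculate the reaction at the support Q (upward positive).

R_Q = 49.24 kN

Take the reaction at Q as the redundant and release it; the primary structure is a cantilever fixed at P.
Primary-structure tip deflection at Q by superposition:
  clockwise couple 129 at a = 5.4: M₀a(2L − a)/(2EI) = 2299/EI
  point load 142.5 at a = 1.8: Pa²(3L − a)/(6EI) = 1247/EI
  δ_0 = 3545/EI
Flexibility coefficient — unit upward force at Q: δ_{QQ} = L³/(3EI) = 72/EI.
The prop prevents deflection at Q: R_Q = δ_0/δ_{QQ} = 3545/72 = 49.24 kN.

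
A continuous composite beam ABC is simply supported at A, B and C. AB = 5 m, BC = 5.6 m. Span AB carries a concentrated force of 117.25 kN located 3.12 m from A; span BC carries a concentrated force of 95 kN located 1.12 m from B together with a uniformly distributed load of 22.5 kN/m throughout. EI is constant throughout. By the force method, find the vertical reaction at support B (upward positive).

Take M_B as the redundant. Released structure: two simple spans AB and BC with a hinge at B.
Rotations at B on the released spans (each span's end-slope, ×1/EI):
  span AB: point load 117.25 at a = 3.12: Pab(L + a)/(6LEI) = 186.1/EI
  span BC: point load 95 at a = 1.12: Pab(L + b)/(6LEI) = 143/EI
  span BC: UDL 22.5: wL³/(24EI) = 164.6/EI
  relative rotation θ_0 = (186.1 + 307.6)/EI = 493.8/EI
A unit hogging moment at B produces rotation L₁/(3EI) + L₂/(3EI) = 3.533/EI.
Slope continuity at B: θ_0 = M_B·3.533/EI, so M_B = 493.8/3.533 = 139.8 kN·m (hogging).
Span AB, ΣM about A with M_B applied at B: R_B^{AB}·5 = 365.8 + 139.8, so R_B^{AB} = 101.1 kN and R_A = 117.2 − 101.1 = 16.14 kN.
Span BC, ΣM about C: R_B^{BC}·5.6 = 778.4 + 139.8, so R_B^{BC} = 164 kN and R_C = 221 − 164 = 57.04 kN.
R_B = 101.1 + 164 = 265.1 kN.

R_B = 265.1 kN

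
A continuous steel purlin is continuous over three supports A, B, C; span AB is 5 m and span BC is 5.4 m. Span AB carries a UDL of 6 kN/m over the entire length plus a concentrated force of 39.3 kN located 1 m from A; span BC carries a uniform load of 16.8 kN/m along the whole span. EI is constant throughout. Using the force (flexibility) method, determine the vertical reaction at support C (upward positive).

Take M_B as the redundant. Released structure: two simple spans AB and BC with a hinge at B.
Discontinuity in slope at B on the released structure — sum the simple-span end rotations:
  span AB: UDL 6: wL³/(24EI) = 31.25/EI
  span AB: point load 39.3 at a = 1: Pab(L + a)/(6LEI) = 31.44/EI
  span BC: UDL 16.8: wL³/(24EI) = 110.2/EI
  relative rotation θ_0 = (62.69 + 110.2)/EI = 172.9/EI
A unit hogging moment at B produces rotation L₁/(3EI) + L₂/(3EI) = 3.467/EI.
Compatibility: M_B·(L₁+L₂)/(3EI) = θ_0, giving M_B = 49.88 kN·m (hogging).
Span BC, ΣM about C: R_B^{BC}·5.4 = 244.9 + 49.88, so R_B^{BC} = 54.6 kN and R_C = 90.72 − 54.6 = 36.12 kN.

R_C = 36.12 kN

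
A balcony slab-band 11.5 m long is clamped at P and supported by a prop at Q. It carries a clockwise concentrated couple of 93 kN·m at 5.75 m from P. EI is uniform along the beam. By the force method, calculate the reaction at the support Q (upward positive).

Release the roller at Q. Primary structure: cantilever fixed at P.
Downward deflection at the released point Q due to the loads:
  clockwise couple 93 at a = 5.75: M₀a(2L − a)/(2EI) = 4612/EI
Flexibility coefficient — unit upward force at Q: δ_{QQ} = L³/(3EI) = 507/EI.
Compatibility at Q: δ_0 − R_Q·δ_{QQ} = 0, so R_Q = 4612/507 = 9.098 kN.

R_Q = 9.098 kN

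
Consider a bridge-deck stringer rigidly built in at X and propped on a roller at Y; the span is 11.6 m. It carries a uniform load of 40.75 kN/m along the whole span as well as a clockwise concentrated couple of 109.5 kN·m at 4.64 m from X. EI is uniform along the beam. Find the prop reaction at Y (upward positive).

R_Y = 186.3 kN

Choose R_Y as the redundant. The primary structure is the cantilever fixed at X.
Deflection at Y on the released cantilever, summing each load's contribution:
  UDL 40.75: wL⁴/(8EI) = 92229/EI
  clockwise couple 109.5 at a = 4.64: M₀a(2L − a)/(2EI) = 4715/EI
  δ_0 = 96944/EI
Tip deflection under a unit load at Y: L³/(3EI) = 520.3/EI.
The prop prevents deflection at Y: R_Y = δ_0/δ_{YY} = 96944/520.3 = 186.3 kN.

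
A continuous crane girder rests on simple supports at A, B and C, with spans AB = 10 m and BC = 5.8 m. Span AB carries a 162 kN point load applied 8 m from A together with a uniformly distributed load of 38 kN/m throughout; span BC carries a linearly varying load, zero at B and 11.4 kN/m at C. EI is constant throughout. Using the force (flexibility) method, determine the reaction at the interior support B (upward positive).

R_B = 455 kN

Take M_B as the redundant. Released structure: two simple spans AB and BC with a hinge at B.
End slopes at the hinge B, treating each span as simply supported:
  span AB: point load 162 at a = 8: Pab(L + a)/(6LEI) = 777.6/EI
  span AB: UDL 38: wL³/(24EI) = 1583/EI
  span BC: triangular load, peak 11.4: 7w₀L³/(360EI) = 43.25/EI
  relative rotation θ_0 = (2361 + 43.25)/EI = 2404/EI
A unit hogging moment at B produces rotation L₁/(3EI) + L₂/(3EI) = 5.267/EI.
Compatibility: M_B·(L₁+L₂)/(3EI) = θ_0, giving M_B = 456.5 kN·m (hogging).
Span AB, ΣM about A with M_B applied at B: R_B^{AB}·10 = 3196 + 456.5, so R_B^{AB} = 365.2 kN and R_A = 542 − 365.2 = 176.8 kN.
Span BC, ΣM about C: R_B^{BC}·5.8 = 63.92 + 456.5, so R_B^{BC} = 89.73 kN and R_C = 33.06 − 89.73 = -56.67 kN.
R_B = 365.2 + 89.73 = 455 kN.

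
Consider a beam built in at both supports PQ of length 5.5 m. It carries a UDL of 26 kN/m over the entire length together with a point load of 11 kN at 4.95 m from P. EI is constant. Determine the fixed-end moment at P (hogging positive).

Release both end moments; the primary structure is a simply-supported span PQ with redundants M_P and M_Q.
On the primary (simply-supported) span, the end slopes from the loading are:
  at P: UDL 26: wL³/(24EI) = 180.2/EI
  at Q: UDL 26: wL³/(24EI) = 180.2/EI
  at P: point load 11 at a = 4.95: Pab(L + b)/(6LEI) = 5.49/EI
  at Q: point load 11 at a = 4.95: Pab(L + a)/(6LEI) = 9.483/EI
  θ_P0 = 185.7/EI,  θ_Q0 = 189.7/EI
Flexibility coefficients: a unit moment at one end gives L/(3EI) there and L/(6EI) at the far end, so f₁₁ = f₂₂ = 1.833/EI and f₁₂ = f₂₁ = 0.9167/EI.
Compatibility — zero rotation at each built-in end:
  1.833 M_P + 0.9167 M_Q = 185.7
  0.9167 M_P + 1.833 M_Q = 189.7
Solving the pair gives M_P = 66.09 kN·m and M_Q = 70.44 kN·m (hogging).

M_P = 66.09 kN·m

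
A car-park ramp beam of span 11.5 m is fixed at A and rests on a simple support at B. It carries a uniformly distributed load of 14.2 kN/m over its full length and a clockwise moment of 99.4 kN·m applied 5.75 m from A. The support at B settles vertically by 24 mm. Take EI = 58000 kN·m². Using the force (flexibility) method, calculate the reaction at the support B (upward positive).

Take the reaction at B as the redundant and release it; the primary structure is a cantilever fixed at A.
Deflection at B on the released cantilever, summing each load's contribution:
  UDL 14.2: wL⁴/(8EI) = 31045/EI
  clockwise couple 99.4 at a = 5.75: M₀a(2L − a)/(2EI) = 4930/EI
  δ_0 = 35974/EI
Flexibility coefficient — unit upward force at B: δ_{BB} = L³/(3EI) = 507/EI.
With EI = 58000 kN·m²: δ_0 = 0.62025 m and δ_{BB} = 0.008741 m/kN.
Compatibility — the beam at B must follow the support down by 0.024 m: δ_0 − R_B·δ_{BB} = 0.024, so R_B = (0.62025 − 0.024)/0.008741 = 68.22 kN.

R_B = 68.22 kN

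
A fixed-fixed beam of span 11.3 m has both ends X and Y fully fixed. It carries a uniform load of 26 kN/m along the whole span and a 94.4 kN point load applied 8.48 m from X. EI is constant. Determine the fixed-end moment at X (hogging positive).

Take the two fixed-end moments M_X, M_Y as redundants; the released structure is the simple span XY.
On the primary (simply-supported) span, the end slopes from the loading are:
  at X: UDL 26: wL³/(24EI) = 1563/EI
  at Y: UDL 26: wL³/(24EI) = 1563/EI
  at X: point load 94.4 at a = 8.48: Pab(L + b)/(6LEI) = 470.1/EI
  at Y: point load 94.4 at a = 8.48: Pab(L + a)/(6LEI) = 658.6/EI
  θ_X0 = 2033/EI,  θ_Y0 = 2222/EI
Flexibility coefficients: a unit moment at one end gives L/(3EI) there and L/(6EI) at the far end, so f₁₁ = f₂₂ = 3.767/EI and f₁₂ = f₂₁ = 1.883/EI.
Compatibility — zero rotation at each built-in end:
  3.767 M_X + 1.883 M_Y = 2033
  1.883 M_X + 3.767 M_Y = 2222
Solving the pair gives M_X = 326.5 kN·m and M_Y = 426.6 kN·m (hogging).

M_X = 326.5 kN·m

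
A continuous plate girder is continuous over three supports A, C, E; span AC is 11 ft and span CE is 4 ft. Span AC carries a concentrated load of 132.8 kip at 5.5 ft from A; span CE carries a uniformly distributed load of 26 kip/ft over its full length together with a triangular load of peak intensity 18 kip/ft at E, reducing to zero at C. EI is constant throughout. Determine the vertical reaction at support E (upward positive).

R_E = 21.2 kip

Insert a hinge at C; M_C is the redundant, and each span becomes simply supported.
End slopes at the hinge C, treating each span as simply supported:
  span AC: point load 132.8 at a = 5.5: Pab(L + a)/(6LEI) = 1004/EI
  span CE: UDL 26: wL³/(24EI) = 69.33/EI
  span CE: triangular load, peak 18: 7w₀L³/(360EI) = 22.4/EI
  relative rotation θ_0 = (1004 + 91.73)/EI = 1096/EI
A unit hogging moment at C produces rotation L₁/(3EI) + L₂/(3EI) = 5/EI.
Compatibility: M_C·(L₁+L₂)/(3EI) = θ_0, giving M_C = 219.2 kip·ft (hogging).
Span CE, ΣM about E: R_C^{CE}·4 = 256 + 219.2, so R_C^{CE} = 118.8 kip and R_E = 140 − 118.8 = 21.2 kip.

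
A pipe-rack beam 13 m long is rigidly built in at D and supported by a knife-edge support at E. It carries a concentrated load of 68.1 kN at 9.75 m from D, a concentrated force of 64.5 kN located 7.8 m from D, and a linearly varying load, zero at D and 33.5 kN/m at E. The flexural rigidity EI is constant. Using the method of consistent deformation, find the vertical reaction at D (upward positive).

R_D = 159.6 kN

Choose R_E as the redundant. The primary structure is the cantilever fixed at D.
Primary-structure tip deflection at E by superposition:
  point load 68.1 at a = 9.75: Pa²(3L − a)/(6EI) = 31560/EI
  point load 64.5 at a = 7.8: Pa²(3L − a)/(6EI) = 20406/EI
  triangular load, peak 33.5 at the free end: 11w₀L⁴/(120EI) = 87706/EI
  δ_0 = 139671/EI
Tip deflection under a unit load at E: L³/(3EI) = 732.3/EI.
Compatibility at E: δ_0 − R_E·δ_{EE} = 0, so R_E = 139671/732.3 = 190.7 kN.
Vertical equilibrium: R_D = ΣP − R_E = 350.4 − 190.7 = 159.6 kN.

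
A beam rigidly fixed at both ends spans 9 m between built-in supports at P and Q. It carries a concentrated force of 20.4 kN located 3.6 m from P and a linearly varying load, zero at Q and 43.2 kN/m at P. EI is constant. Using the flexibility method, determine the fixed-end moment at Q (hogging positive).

M_Q = 134.3 kN·m

Release both end moments; the primary structure is a simply-supported span PQ with redundants M_P and M_Q.
End rotations of the released simple span under the applied load (×1/EI):
  at P: point load 20.4 at a = 3.6: Pab(L + b)/(6LEI) = 105.8/EI
  at Q: point load 20.4 at a = 3.6: Pab(L + a)/(6LEI) = 92.53/EI
  at P: triangular load, peak 43.2: w₀L³/(45EI) = 699.8/EI
  at Q: triangular load, peak 43.2: 7w₀L³/(360EI) = 612.4/EI
  θ_P0 = 805.6/EI,  θ_Q0 = 704.9/EI
Flexibility coefficients: a unit moment at one end gives L/(3EI) there and L/(6EI) at the far end, so f₁₁ = f₂₂ = 3/EI and f₁₂ = f₂₁ = 1.5/EI.
Compatibility — zero rotation at each built-in end:
  3 M_P + 1.5 M_Q = 805.6
  1.5 M_P + 3 M_Q = 704.9
Solving the pair gives M_P = 201.4 kN·m and M_Q = 134.3 kN·m (hogging).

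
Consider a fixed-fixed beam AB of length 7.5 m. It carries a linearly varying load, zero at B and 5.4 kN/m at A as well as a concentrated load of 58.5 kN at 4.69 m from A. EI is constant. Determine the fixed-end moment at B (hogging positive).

M_B = 74.41 kN·m

Take the two fixed-end moments M_A, M_B as redundants; the released structure is the simple span AB.
On the primary (simply-supported) span, the end slopes from the loading are:
  at A: triangular load, peak 5.4: w₀L³/(45EI) = 50.62/EI
  at B: triangular load, peak 5.4: 7w₀L³/(360EI) = 44.3/EI
  at A: point load 58.5 at a = 4.69: Pab(L + b)/(6LEI) = 176.6/EI
  at B: point load 58.5 at a = 4.69: Pab(L + a)/(6LEI) = 208.8/EI
  θ_A0 = 227.3/EI,  θ_B0 = 253.1/EI
Flexibility coefficients: a unit moment at one end gives L/(3EI) there and L/(6EI) at the far end, so f₁₁ = f₂₂ = 2.5/EI and f₁₂ = f₂₁ = 1.25/EI.
Compatibility — zero rotation at each built-in end:
  2.5 M_A + 1.25 M_B = 227.3
  1.25 M_A + 2.5 M_B = 253.1
Solving the pair gives M_A = 53.7 kN·m and M_B = 74.41 kN·m (hogging).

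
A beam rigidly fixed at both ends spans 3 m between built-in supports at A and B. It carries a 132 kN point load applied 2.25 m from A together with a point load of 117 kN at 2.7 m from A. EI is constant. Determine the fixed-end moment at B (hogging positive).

Release both end moments; the primary structure is a simply-supported span AB with redundants M_A and M_B.
End rotations of the released simple span under the applied load (×1/EI):
  at A: point load 132 at a = 2.25: Pab(L + b)/(6LEI) = 46.41/EI
  at B: point load 132 at a = 2.25: Pab(L + a)/(6LEI) = 64.97/EI
  at A: point load 117 at a = 2.7: Pab(L + b)/(6LEI) = 17.37/EI
  at B: point load 117 at a = 2.7: Pab(L + a)/(6LEI) = 30.01/EI
  θ_A0 = 63.78/EI,  θ_B0 = 94.98/EI
Flexibility coefficients: a unit moment at one end gives L/(3EI) there and L/(6EI) at the far end, so f₁₁ = f₂₂ = 1/EI and f₁₂ = f₂₁ = 0.5/EI.
Compatibility — zero rotation at each built-in end:
  1 M_A + 0.5 M_B = 63.78
  0.5 M_A + 1 M_B = 94.98
Solving the pair gives M_A = 21.72 kN·m and M_B = 84.12 kN·m (hogging).

M_B = 84.12 kN·m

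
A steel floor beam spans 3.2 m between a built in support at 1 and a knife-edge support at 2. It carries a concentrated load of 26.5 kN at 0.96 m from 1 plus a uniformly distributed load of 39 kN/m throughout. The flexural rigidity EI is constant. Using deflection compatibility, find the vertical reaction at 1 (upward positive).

Take the reaction at 2 as the redundant and release it; the primary structure is a cantilever fixed at 1.
Primary-structure tip deflection at 2 by superposition:
  point load 26.5 at a = 0.96: Pa²(3L − a)/(6EI) = 35.17/EI
  UDL 39: wL⁴/(8EI) = 511.2/EI
  δ_0 = 546.3/EI
Flexibility coefficient — unit upward force at 2: δ_{22} = L³/(3EI) = 10.92/EI.
The prop prevents deflection at 2: R_2 = δ_0/δ_{22} = 546.3/10.92 = 50.02 kN.
Vertical equilibrium: R_1 = ΣP − R_2 = 151.3 − 50.02 = 101.3 kN.

R_1 = 101.3 kN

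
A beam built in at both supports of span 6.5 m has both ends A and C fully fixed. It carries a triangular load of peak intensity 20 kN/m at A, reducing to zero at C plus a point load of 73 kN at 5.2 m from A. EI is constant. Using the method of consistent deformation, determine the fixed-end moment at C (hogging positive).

M_C = 88.9 kN·m

Release both end moments; the primary structure is a simply-supported span AC with redundants M_A and M_C.
Simple-span end rotations at A and C under the given loads:
  at A: triangular load, peak 20: w₀L³/(45EI) = 122.1/EI
  at C: triangular load, peak 20: 7w₀L³/(360EI) = 106.8/EI
  at A: point load 73 at a = 5.2: Pab(L + b)/(6LEI) = 98.7/EI
  at C: point load 73 at a = 5.2: Pab(L + a)/(6LEI) = 148/EI
  θ_A0 = 220.8/EI,  θ_C0 = 254.8/EI
Flexibility coefficients: a unit moment at one end gives L/(3EI) there and L/(6EI) at the far end, so f₁₁ = f₂₂ = 2.167/EI and f₁₂ = f₂₁ = 1.083/EI.
Compatibility — zero rotation at each built-in end:
  2.167 M_A + 1.083 M_C = 220.8
  1.083 M_A + 2.167 M_C = 254.8
Solving the pair gives M_A = 57.43 kN·m and M_C = 88.9 kN·m (hogging).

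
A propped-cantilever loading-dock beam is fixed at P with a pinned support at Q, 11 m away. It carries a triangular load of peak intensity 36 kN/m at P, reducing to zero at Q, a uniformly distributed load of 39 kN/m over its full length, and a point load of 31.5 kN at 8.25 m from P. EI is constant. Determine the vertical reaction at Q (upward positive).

R_Q = 220.4 kN

Choose R_Q as the redundant. The primary structure is the cantilever fixed at P.
Free-end deflection of the primary structure under the applied loading (downward +):
  triangular load, peak 36 at the fixed end: w₀L⁴/(30EI) = 17569/EI
  UDL 39: wL⁴/(8EI) = 71375/EI
  point load 31.5 at a = 8.25: Pa²(3L − a)/(6EI) = 8844/EI
  δ_0 = 97788/EI
Tip deflection under a unit load at Q: L³/(3EI) = 443.7/EI.
The prop prevents deflection at Q: R_Q = δ_0/δ_{QQ} = 97788/443.7 = 220.4 kN.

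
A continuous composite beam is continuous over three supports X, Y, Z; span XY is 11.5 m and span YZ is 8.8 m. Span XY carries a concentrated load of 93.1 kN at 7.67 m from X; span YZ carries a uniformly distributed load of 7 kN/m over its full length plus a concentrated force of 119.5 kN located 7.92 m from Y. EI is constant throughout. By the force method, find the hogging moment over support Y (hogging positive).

Release continuity at Y by inserting a hinge; the redundant is the internal moment M_Y. The primary structure is two simply-supported spans XY and YZ.
Discontinuity in slope at Y on the released structure — sum the simple-span end rotations:
  span XY: point load 93.1 at a = 7.67: Pab(L + a)/(6LEI) = 759.8/EI
  span YZ: UDL 7: wL³/(24EI) = 198.8/EI
  span YZ: point load 119.5 at a = 7.92: Pab(L + b)/(6LEI) = 152.7/EI
  relative rotation θ_0 = (759.8 + 351.5)/EI = 1111/EI
A unit hogging moment at Y produces rotation L₁/(3EI) + L₂/(3EI) = 6.767/EI.
Compatibility: M_Y·(L₁+L₂)/(3EI) = θ_0, giving M_Y = 164.2 kN·m (hogging).

M_Y = 164.2 kN·m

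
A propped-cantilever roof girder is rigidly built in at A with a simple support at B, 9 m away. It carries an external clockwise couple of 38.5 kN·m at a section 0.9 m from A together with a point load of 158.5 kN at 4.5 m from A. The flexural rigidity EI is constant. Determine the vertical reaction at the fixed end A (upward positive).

R_A = 107.7 kN

Remove the prop at B; the released (primary) structure is a cantilever built in at A.
Primary-structure tip deflection at B by superposition:
  clockwise couple 38.5 at a = 0.9: M₀a(2L − a)/(2EI) = 296.3/EI
  point load 158.5 at a = 4.5: Pa²(3L − a)/(6EI) = 12036/EI
  δ_0 = 12332/EI
Tip deflection under a unit load at B: L³/(3EI) = 243/EI.
The prop prevents deflection at B: R_B = δ_0/δ_{BB} = 12332/243 = 50.75 kN.
Vertical equilibrium: R_A = ΣP − R_B = 158.5 − 50.75 = 107.7 kN.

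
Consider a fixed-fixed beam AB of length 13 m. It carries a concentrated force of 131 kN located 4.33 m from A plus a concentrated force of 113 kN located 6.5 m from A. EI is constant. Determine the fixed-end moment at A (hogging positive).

M_A = 435.9 kN·m

Release both end moments; the primary structure is a simply-supported span AB with redundants M_A and M_B.
Simple-span end rotations at A and B under the given loads:
  at A: point load 131 at a = 4.33: Pab(L + b)/(6LEI) = 1366/EI
  at B: point load 131 at a = 4.33: Pab(L + a)/(6LEI) = 1093/EI
  at A: point load 113 at a = 6.5: Pab(L + b)/(6LEI) = 1194/EI
  at B: point load 113 at a = 6.5: Pab(L + a)/(6LEI) = 1194/EI
  θ_A0 = 2560/EI,  θ_B0 = 2286/EI
Flexibility coefficients: a unit moment at one end gives L/(3EI) there and L/(6EI) at the far end, so f₁₁ = f₂₂ = 4.333/EI and f₁₂ = f₂₁ = 2.167/EI.
Compatibility — zero rotation at each built-in end:
  4.333 M_A + 2.167 M_B = 2560
  2.167 M_A + 4.333 M_B = 2286
Solving the pair gives M_A = 435.9 kN·m and M_B = 309.6 kN·m (hogging).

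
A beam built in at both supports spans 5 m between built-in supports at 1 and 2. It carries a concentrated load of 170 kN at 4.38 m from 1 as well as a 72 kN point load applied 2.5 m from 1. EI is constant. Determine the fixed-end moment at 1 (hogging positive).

Take the two fixed-end moments M_1, M_2 as redundants; the released structure is the simple span 12.
End rotations of the released simple span under the applied load (×1/EI):
  at 1: point load 170 at a = 4.38: Pab(L + b)/(6LEI) = 86.48/EI
  at 2: point load 170 at a = 4.38: Pab(L + a)/(6LEI) = 144.3/EI
  at 1: point load 72 at a = 2.5: Pab(L + b)/(6LEI) = 112.5/EI
  at 2: point load 72 at a = 2.5: Pab(L + a)/(6LEI) = 112.5/EI
  θ_10 = 199/EI,  θ_20 = 256.8/EI
Flexibility coefficients: a unit moment at one end gives L/(3EI) there and L/(6EI) at the far end, so f₁₁ = f₂₂ = 1.667/EI and f₁₂ = f₂₁ = 0.8333/EI.
Compatibility — zero rotation at each built-in end:
  1.667 M_1 + 0.8333 M_2 = 199
  0.8333 M_1 + 1.667 M_2 = 256.8
Solving the pair gives M_1 = 56.45 kN·m and M_2 = 125.9 kN·m (hogging).

M_1 = 56.45 kN·m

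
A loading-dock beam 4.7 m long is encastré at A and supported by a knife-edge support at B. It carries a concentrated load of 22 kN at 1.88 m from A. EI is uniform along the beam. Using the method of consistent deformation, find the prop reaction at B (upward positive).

R_B = 4.576 kN

Release the roller at B. Primary structure: cantilever fixed at A.
Free-end deflection of the primary structure under the applied loading (downward +):
  point load 22 at a = 1.88: Pa²(3L − a)/(6EI) = 158.4/EI
Tip deflection under a unit load at B: L³/(3EI) = 34.61/EI.
The prop prevents deflection at B: R_B = δ_0/δ_{BB} = 158.4/34.61 = 4.576 kN.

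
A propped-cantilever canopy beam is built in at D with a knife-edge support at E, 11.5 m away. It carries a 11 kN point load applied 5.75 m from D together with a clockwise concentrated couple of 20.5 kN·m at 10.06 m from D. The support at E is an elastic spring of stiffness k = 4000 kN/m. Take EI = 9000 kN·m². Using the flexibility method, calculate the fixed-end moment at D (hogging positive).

Choose R_E as the redundant. The primary structure is the cantilever fixed at D.
Primary-structure tip deflection at E by superposition:
  point load 11 at a = 5.75: Pa²(3L − a)/(6EI) = 1743/EI
  clockwise couple 20.5 at a = 10.06: M₀a(2L − a)/(2EI) = 1334/EI
  δ_0 = 3077/EI
Tip deflection under a unit load at E: L³/(3EI) = 507/EI.
With EI = 9000 kN·m²: δ_0 = 0.34189 m and δ_{EE} = 0.056329 m/kN.
Compatibility — the spring shortens by R_E/k under the reaction it provides: δ_0 − R_E·δ_{EE} = R_E/k. With 1/k = 0.00025 m/kN, R_E = δ_0 / (δ_{EE} + 1/k) = 0.34189 / (0.056329 + 0.00025) = 6.043 kN.
Moment equilibrium about D: M_D = Σ(load moments about D) − R_E·L = 83.75 − 6.043×11.5 = 14.26 kN·m.

M_D = 14.26 kN·m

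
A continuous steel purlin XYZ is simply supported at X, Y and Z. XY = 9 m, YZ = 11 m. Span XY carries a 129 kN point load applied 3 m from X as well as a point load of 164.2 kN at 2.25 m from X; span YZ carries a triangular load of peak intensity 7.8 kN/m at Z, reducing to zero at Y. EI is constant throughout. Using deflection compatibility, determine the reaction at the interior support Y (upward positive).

R_Y = 135.8 kN

Take M_Y as the redundant. Released structure: two simple spans XY and YZ with a hinge at Y.
Rotations at Y on the released spans (each span's end-slope, ×1/EI):
  span XY: point load 129 at a = 3: Pab(L + a)/(6LEI) = 516/EI
  span XY: point load 164.2 at a = 2.25: Pab(L + a)/(6LEI) = 519.5/EI
  span YZ: triangular load, peak 7.8: 7w₀L³/(360EI) = 201.9/EI
  relative rotation θ_0 = (1036 + 201.9)/EI = 1237/EI
A unit hogging moment at Y produces rotation L₁/(3EI) + L₂/(3EI) = 6.667/EI.
Compatibility: M_Y·(L₁+L₂)/(3EI) = θ_0, giving M_Y = 185.6 kN·m (hogging).
Span XY, ΣM about X with M_Y applied at Y: R_Y^{XY}·9 = 756.5 + 185.6, so R_Y^{XY} = 104.7 kN and R_X = 293.2 − 104.7 = 188.5 kN.
Span YZ, ΣM about Z: R_Y^{YZ}·11 = 157.3 + 185.6, so R_Y^{YZ} = 31.17 kN and R_Z = 42.9 − 31.17 = 11.73 kN.
R_Y = 104.7 + 31.17 = 135.8 kN.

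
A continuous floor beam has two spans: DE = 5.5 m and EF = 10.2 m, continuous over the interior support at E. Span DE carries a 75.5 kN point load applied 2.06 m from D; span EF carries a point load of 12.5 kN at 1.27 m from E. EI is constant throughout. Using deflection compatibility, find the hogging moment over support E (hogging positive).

Release continuity at E by inserting a hinge; the redundant is the internal moment M_E. The primary structure is two simply-supported spans DE and EF.
Rotations at E on the released spans (each span's end-slope, ×1/EI):
  span DE: point load 75.5 at a = 2.06: Pab(L + a)/(6LEI) = 122.6/EI
  span EF: point load 12.5 at a = 1.27: Pab(L + b)/(6LEI) = 44.31/EI
  relative rotation θ_0 = (122.6 + 44.31)/EI = 166.9/EI
A unit hogging moment at E produces rotation L₁/(3EI) + L₂/(3EI) = 5.233/EI.
Slope continuity at E: θ_0 = M_E·5.233/EI, so M_E = 166.9/5.233 = 31.89 kN·m (hogging).

M_E = 31.89 kN·m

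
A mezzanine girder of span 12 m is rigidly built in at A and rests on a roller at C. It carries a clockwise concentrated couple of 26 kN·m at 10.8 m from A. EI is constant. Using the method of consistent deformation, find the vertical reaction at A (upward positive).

R_A = -3.217 kN

Take the reaction at C as the redundant and release it; the primary structure is a cantilever fixed at A.
Free-end deflection of the primary structure under the applied loading (downward +):
  clockwise couple 26 at a = 10.8: M₀a(2L − a)/(2EI) = 1853/EI
Flexibility coefficient — unit upward force at C: δ_{CC} = L³/(3EI) = 576/EI.
The prop prevents deflection at C: R_C = δ_0/δ_{CC} = 1853/576 = 3.217 kN.
Vertical equilibrium: R_A = ΣP − R_C = 0 − 3.217 = -3.217 kN.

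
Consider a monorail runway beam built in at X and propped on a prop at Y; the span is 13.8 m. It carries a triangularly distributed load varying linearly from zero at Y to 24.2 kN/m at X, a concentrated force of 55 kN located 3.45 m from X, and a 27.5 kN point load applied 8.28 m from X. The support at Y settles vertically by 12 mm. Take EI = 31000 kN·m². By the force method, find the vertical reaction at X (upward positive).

Remove the prop at Y; the released (primary) structure is a cantilever built in at X.
Deflection at Y on the released cantilever, summing each load's contribution:
  triangular load, peak 24.2 at the fixed end: w₀L⁴/(30EI) = 29256/EI
  point load 55 at a = 3.45: Pa²(3L − a)/(6EI) = 4141/EI
  point load 27.5 at a = 8.28: Pa²(3L − a)/(6EI) = 10407/EI
  δ_0 = 43803/EI
Flexibility coefficient — unit upward force at Y: δ_{YY} = L³/(3EI) = 876/EI.
With EI = 31000 kN·m²: δ_0 = 1.413 m and δ_{YY} = 0.028259 m/kN.
Compatibility — the beam at Y must follow the support down by 0.012 m: δ_0 − R_Y·δ_{YY} = 0.012, so R_Y = (1.413 − 0.012)/0.028259 = 49.58 kN.
Vertical equilibrium: R_X = ΣP − R_Y = 249.5 − 49.58 = 199.9 kN.

R_X = 199.9 kN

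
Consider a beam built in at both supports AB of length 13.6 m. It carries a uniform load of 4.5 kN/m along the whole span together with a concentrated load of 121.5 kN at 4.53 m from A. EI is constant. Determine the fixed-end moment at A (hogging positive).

M_A = 314.2 kN·m

Release both end moments; the primary structure is a simply-supported span AB with redundants M_A and M_B.
On the primary (simply-supported) span, the end slopes from the loading are:
  at A: UDL 4.5: wL³/(24EI) = 471.6/EI
  at B: UDL 4.5: wL³/(24EI) = 471.6/EI
  at A: point load 121.5 at a = 4.53: Pab(L + b)/(6LEI) = 1387/EI
  at B: point load 121.5 at a = 4.53: Pab(L + a)/(6LEI) = 1109/EI
  θ_A0 = 1859/EI,  θ_B0 = 1581/EI
Flexibility coefficients: a unit moment at one end gives L/(3EI) there and L/(6EI) at the far end, so f₁₁ = f₂₂ = 4.533/EI and f₁₂ = f₂₁ = 2.267/EI.
Compatibility — zero rotation at each built-in end:
  4.533 M_A + 2.267 M_B = 1859
  2.267 M_A + 4.533 M_B = 1581
Solving the pair gives M_A = 314.2 kN·m and M_B = 191.6 kN·m (hogging).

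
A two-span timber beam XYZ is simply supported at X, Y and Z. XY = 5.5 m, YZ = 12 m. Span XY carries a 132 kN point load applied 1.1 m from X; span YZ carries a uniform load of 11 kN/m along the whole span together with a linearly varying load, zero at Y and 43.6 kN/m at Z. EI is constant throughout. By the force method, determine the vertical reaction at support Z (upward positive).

R_Z = 206.3 kN

Take M_Y as the redundant. Released structure: two simple spans XY and YZ with a hinge at Y.
End slopes at the hinge Y, treating each span as simply supported:
  span XY: point load 132 at a = 1.1: Pab(L + a)/(6LEI) = 127.8/EI
  span YZ: UDL 11: wL³/(24EI) = 792/EI
  span YZ: triangular load, peak 43.6: 7w₀L³/(360EI) = 1465/EI
  relative rotation θ_0 = (127.8 + 2257)/EI = 2385/EI
A unit hogging moment at Y produces rotation L₁/(3EI) + L₂/(3EI) = 5.833/EI.
Slope continuity at Y: θ_0 = M_Y·5.833/EI, so M_Y = 2385/5.833 = 408.8 kN·m (hogging).
Span YZ, ΣM about Z: R_Y^{YZ}·12 = 1838 + 408.8, so R_Y^{YZ} = 187.3 kN and R_Z = 393.6 − 187.3 = 206.3 kN.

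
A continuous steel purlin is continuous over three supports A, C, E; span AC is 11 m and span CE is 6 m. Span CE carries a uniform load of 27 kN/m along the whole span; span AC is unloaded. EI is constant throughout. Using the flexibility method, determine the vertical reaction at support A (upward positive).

R_A = -3.898 kN

Take M_C as the redundant. Released structure: two simple spans AC and CE with a hinge at C.
Discontinuity in slope at C on the released structure — sum the simple-span end rotations:
  span CE: UDL 27: wL³/(24EI) = 243/EI
  relative rotation θ_0 = (0 + 243)/EI = 243/EI
A unit hogging moment at C produces rotation L₁/(3EI) + L₂/(3EI) = 5.667/EI.
Slope continuity at C: θ_0 = M_C·5.667/EI, so M_C = 243/5.667 = 42.88 kN·m (hogging).
Span AC, ΣM about A with M_C applied at C: R_C^{AC}·11 = 0 + 42.88, so R_C^{AC} = 3.898 kN and R_A = 0 − 3.898 = -3.898 kN.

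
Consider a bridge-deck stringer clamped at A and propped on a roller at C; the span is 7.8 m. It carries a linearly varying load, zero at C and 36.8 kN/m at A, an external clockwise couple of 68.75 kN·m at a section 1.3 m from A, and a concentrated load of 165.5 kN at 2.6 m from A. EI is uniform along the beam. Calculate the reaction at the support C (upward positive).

Take the reaction at C as the redundant and release it; the primary structure is a cantilever fixed at A.
Free-end deflection of the primary structure under the applied loading (downward +):
  triangular load, peak 36.8 at the fixed end: w₀L⁴/(30EI) = 4541/EI
  clockwise couple 68.75 at a = 1.3: M₀a(2L − a)/(2EI) = 639/EI
  point load 165.5 at a = 2.6: Pa²(3L − a)/(6EI) = 3878/EI
  δ_0 = 9058/EI
Tip deflection under a unit load at C: L³/(3EI) = 158.2/EI.
Compatibility at C: δ_0 − R_C·δ_{CC} = 0, so R_C = 9058/158.2 = 57.26 kN.

R_C = 57.26 kN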